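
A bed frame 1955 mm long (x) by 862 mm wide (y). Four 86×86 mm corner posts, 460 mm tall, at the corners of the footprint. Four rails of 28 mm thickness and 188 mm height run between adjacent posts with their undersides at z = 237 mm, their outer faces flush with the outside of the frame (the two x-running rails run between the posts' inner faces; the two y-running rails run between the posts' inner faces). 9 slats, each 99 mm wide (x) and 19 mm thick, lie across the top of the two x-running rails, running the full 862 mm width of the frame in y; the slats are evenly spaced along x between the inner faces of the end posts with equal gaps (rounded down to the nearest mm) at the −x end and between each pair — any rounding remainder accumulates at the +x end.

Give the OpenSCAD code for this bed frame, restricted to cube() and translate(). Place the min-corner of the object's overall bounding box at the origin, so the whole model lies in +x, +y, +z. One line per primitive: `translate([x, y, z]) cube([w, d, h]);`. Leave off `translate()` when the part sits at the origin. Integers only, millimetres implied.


cube([86, 86, 460]);
translate([0, 776, 0]) cube([86, 86, 460]);
translate([1869, 0, 0]) cube([86, 86, 460]);
translate([1869, 776, 0]) cube([86, 86, 460]);
translate([86, 0, 237]) cube([1783, 28, 188]);
translate([86, 834, 237]) cube([1783, 28, 188]);
translate([0, 86, 237]) cube([28, 690, 188]);
translate([1927, 86, 237]) cube([28, 690, 188]);
translate([175, 0, 425]) cube([99, 862, 19]);
translate([363, 0, 425]) cube([99, 862, 19]);
translate([551, 0, 425]) cube([99, 862, 19]);
translate([739, 0, 425]) cube([99, 862, 19]);
translate([927, 0, 425]) cube([99, 862, 19]);
translate([1115, 0, 425]) cube([99, 862, 19]);
translate([1303, 0, 425]) cube([99, 862, 19]);
translate([1491, 0, 425]) cube([99, 862, 19]);
translate([1679, 0, 425]) cube([99, 862, 19]);


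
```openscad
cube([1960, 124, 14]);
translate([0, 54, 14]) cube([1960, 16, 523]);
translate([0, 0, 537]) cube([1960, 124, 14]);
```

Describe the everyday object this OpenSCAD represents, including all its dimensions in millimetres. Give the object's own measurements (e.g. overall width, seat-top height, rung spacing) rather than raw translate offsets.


An I-beam lying along x, 1960 mm long. Overall section height 551 mm. Two flanges 124 mm wide (y) and 14 mm thick, one on the floor and one at the top; a web 16 mm thick runs between them, centred on the flange width.


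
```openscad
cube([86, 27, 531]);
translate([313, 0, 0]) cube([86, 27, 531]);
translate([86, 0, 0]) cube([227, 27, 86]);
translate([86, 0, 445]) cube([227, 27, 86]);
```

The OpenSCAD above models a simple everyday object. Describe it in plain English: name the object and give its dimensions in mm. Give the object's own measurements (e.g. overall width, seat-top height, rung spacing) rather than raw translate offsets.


A rectangular picture frame lying in the x–z plane (depth along y). The opening is 227 mm wide (x) by 359 mm tall (z), surrounded by a border 86 mm wide on all four sides. The frame is 27 mm deep and is made of two full-height vertical stiles with two horizontal rails fitted between them.


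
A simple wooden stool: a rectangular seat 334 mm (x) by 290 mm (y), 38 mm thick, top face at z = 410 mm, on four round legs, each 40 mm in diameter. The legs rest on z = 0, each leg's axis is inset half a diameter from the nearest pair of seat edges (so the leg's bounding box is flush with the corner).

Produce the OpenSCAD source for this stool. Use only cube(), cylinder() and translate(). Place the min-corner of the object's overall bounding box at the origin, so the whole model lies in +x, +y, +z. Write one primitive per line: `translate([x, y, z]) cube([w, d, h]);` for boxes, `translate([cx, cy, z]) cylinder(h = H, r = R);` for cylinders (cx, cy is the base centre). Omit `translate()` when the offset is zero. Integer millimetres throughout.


translate([0, 0, 372]) cube([334, 290, 38]);
translate([20, 20, 0]) cylinder(h = 372, r = 20);
translate([314, 20, 0]) cylinder(h = 372, r = 20);
translate([20, 270, 0]) cylinder(h = 372, r = 20);
translate([314, 270, 0]) cylinder(h = 372, r = 20);


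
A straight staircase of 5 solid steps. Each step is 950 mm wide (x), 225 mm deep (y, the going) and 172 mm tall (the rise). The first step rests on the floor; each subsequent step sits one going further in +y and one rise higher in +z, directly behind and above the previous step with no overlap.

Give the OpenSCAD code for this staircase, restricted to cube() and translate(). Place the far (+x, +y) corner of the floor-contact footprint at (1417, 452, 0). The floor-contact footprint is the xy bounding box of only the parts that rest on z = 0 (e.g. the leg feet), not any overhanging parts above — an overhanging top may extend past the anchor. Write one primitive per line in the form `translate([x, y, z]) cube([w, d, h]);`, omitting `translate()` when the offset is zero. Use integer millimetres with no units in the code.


translate([467, 227, 0]) cube([950, 225, 172]);
translate([467, 452, 172]) cube([950, 225, 172]);
translate([467, 677, 344]) cube([950, 225, 172]);
translate([467, 902, 516]) cube([950, 225, 172]);
translate([467, 1127, 688]) cube([950, 225, 172]);


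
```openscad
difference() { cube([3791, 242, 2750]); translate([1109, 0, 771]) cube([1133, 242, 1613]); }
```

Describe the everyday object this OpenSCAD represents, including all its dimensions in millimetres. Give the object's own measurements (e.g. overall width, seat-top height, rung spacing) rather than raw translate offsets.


A wall 3791 mm long (x), 242 mm thick (y), 2750 mm tall, with a rectangular window opening cut through it. The opening is 1133 mm wide and 1613 mm tall; its sill is at z = 771 mm and its near (−x) edge is 1109 mm from the wall's −x end. The opening passes through the full wall thickness.


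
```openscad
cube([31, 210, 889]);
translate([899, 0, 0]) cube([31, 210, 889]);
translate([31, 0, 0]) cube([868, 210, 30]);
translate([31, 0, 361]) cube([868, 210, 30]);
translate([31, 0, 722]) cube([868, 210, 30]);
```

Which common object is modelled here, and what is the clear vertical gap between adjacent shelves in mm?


A bookshelf. The clear shelf gap is 331 mm.

Two tall side panels with 3 horizontal boards between them — a bookshelf. The first two shelf undersides are at z = 0 and z = 361; with shelf thickness 30, the clear gap is 361 − 0 − 30 = 331 mm.


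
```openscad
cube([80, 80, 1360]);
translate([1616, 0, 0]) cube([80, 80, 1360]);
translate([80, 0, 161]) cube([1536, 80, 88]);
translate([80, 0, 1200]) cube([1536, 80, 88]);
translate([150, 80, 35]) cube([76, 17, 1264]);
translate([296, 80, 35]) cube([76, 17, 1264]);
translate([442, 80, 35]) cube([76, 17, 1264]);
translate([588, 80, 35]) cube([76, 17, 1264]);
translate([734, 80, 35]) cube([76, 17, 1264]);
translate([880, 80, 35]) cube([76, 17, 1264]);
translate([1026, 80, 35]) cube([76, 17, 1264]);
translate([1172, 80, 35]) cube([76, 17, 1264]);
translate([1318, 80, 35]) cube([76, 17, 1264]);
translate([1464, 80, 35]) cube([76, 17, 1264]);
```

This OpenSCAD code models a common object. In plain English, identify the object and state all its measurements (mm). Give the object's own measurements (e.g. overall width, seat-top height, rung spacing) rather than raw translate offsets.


A fence section. Two 80×80 mm posts, 1360 mm tall, stand on the floor with a clear span of 1536 mm between their inner faces. Two horizontal rails of 80×88 mm section span the gap between the posts with their undersides at z = 161 mm and z = 1200 mm, flush with the posts' −y face. 10 pickets, each 76 mm wide, 17 mm thick and 1264 mm tall, are fixed to the +y face of the rails with their bottoms at z = 35 mm, spaced across the span with a 70 mm gap after the −x post and between neighbouring pickets, with 76 mm left before the +x post.


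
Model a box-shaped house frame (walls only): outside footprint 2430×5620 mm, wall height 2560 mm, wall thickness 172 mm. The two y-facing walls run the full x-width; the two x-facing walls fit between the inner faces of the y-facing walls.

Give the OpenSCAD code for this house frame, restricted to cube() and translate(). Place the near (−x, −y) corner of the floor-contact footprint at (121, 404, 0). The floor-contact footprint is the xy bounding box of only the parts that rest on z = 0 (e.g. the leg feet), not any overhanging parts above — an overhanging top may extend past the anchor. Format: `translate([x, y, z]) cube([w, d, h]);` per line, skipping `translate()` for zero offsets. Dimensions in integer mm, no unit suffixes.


translate([121, 404, 0]) cube([2430, 172, 2560]);
translate([121, 5852, 0]) cube([2430, 172, 2560]);
translate([121, 576, 0]) cube([172, 5276, 2560]);
translate([2379, 576, 0]) cube([172, 5276, 2560]);


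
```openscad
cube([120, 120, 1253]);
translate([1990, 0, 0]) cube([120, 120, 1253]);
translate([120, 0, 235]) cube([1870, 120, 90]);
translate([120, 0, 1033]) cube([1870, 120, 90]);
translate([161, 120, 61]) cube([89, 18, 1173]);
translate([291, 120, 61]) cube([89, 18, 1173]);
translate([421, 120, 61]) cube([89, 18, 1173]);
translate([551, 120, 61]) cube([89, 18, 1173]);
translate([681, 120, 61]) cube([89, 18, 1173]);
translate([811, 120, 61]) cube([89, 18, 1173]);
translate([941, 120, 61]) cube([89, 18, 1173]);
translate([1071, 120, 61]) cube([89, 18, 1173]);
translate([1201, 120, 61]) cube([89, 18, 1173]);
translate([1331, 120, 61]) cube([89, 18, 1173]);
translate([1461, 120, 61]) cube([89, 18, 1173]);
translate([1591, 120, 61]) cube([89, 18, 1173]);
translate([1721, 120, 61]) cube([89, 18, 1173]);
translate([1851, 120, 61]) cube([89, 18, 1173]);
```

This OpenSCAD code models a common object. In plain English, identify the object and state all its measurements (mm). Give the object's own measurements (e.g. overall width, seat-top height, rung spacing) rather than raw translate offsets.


A fence section. Two 120×120 mm posts, 1253 mm tall, stand on the floor with a clear span of 1870 mm between their inner faces. Two horizontal rails of 120×90 mm section span the gap between the posts with their undersides at z = 235 mm and z = 1033 mm, flush with the posts' −y face. 14 pickets, each 89 mm wide, 18 mm thick and 1173 mm tall, are fixed to the +y face of the rails with their bottoms at z = 61 mm, spaced across the span with a 41 mm gap after the −x post and between neighbouring pickets, with 50 mm left before the +x post.


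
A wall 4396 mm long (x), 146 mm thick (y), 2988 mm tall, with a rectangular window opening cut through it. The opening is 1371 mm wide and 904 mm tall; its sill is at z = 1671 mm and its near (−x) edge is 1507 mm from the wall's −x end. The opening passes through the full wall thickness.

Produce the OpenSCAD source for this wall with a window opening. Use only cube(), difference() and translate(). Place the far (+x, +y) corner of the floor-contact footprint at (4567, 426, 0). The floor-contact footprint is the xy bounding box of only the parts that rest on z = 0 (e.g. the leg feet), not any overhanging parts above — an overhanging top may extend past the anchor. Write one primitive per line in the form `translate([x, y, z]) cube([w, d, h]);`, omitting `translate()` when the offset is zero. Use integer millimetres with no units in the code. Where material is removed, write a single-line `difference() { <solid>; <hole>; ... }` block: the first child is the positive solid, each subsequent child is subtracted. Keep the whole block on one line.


difference() { translate([171, 280, 0]) cube([4396, 146, 2988]); translate([1678, 280, 1671]) cube([1371, 146, 904]); }


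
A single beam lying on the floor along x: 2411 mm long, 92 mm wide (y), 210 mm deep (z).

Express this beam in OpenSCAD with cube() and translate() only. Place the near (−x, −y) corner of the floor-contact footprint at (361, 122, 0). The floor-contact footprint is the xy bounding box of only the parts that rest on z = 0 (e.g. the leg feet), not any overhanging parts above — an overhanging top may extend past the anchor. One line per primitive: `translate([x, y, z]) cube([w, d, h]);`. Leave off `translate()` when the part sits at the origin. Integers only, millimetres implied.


translate([361, 122, 0]) cube([2411, 92, 210]);


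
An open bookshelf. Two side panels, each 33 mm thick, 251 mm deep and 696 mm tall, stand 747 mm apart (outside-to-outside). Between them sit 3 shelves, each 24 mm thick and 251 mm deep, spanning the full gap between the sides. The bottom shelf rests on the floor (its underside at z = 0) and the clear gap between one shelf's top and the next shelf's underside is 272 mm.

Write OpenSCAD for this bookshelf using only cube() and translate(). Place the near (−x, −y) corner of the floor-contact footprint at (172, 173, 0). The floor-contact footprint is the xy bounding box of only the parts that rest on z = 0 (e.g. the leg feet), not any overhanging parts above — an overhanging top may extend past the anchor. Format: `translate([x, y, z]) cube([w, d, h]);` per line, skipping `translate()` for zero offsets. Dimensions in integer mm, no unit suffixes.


translate([172, 173, 0]) cube([33, 251, 696]);
translate([886, 173, 0]) cube([33, 251, 696]);
translate([205, 173, 0]) cube([681, 251, 24]);
translate([205, 173, 296]) cube([681, 251, 24]);
translate([205, 173, 592]) cube([681, 251, 24]);


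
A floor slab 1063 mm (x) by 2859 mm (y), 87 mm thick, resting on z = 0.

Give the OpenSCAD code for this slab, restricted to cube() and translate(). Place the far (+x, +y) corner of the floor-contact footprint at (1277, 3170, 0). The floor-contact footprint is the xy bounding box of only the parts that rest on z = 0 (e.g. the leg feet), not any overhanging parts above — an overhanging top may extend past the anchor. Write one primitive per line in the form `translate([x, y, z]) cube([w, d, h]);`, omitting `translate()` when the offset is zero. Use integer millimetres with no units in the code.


translate([214, 311, 0]) cube([1063, 2859, 87]);


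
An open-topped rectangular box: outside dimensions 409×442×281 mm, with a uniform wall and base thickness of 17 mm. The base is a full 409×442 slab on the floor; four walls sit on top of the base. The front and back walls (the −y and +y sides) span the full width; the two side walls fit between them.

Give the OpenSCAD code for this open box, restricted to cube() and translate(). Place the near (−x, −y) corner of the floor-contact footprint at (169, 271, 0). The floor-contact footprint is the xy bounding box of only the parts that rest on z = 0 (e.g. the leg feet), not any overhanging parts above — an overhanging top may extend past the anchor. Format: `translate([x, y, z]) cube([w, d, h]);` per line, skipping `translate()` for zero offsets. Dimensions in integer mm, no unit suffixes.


translate([169, 271, 0]) cube([409, 442, 17]);
translate([169, 271, 17]) cube([409, 17, 264]);
translate([169, 696, 17]) cube([409, 17, 264]);
translate([169, 288, 17]) cube([17, 408, 264]);
translate([561, 288, 17]) cube([17, 408, 264]);


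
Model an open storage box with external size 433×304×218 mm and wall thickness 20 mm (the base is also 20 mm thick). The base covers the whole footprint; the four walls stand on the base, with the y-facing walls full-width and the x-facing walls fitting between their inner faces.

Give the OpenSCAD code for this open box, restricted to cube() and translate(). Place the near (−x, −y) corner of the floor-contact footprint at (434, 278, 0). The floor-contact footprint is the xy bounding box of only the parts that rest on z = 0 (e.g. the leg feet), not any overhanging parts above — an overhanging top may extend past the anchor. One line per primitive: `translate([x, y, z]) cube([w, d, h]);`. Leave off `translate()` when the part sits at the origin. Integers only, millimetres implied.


translate([434, 278, 0]) cube([433, 304, 20]);
translate([434, 278, 20]) cube([433, 20, 198]);
translate([434, 562, 20]) cube([433, 20, 198]);
translate([434, 298, 20]) cube([20, 264, 198]);
translate([847, 298, 20]) cube([20, 264, 198]);


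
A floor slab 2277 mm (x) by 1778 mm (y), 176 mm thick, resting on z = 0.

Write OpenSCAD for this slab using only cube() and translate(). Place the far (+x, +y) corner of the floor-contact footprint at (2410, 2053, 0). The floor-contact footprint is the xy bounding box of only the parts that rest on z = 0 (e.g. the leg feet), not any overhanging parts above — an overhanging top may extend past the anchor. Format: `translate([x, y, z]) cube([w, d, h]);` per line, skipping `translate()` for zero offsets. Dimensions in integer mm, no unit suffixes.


translate([133, 275, 0]) cube([2277, 1778, 176]);


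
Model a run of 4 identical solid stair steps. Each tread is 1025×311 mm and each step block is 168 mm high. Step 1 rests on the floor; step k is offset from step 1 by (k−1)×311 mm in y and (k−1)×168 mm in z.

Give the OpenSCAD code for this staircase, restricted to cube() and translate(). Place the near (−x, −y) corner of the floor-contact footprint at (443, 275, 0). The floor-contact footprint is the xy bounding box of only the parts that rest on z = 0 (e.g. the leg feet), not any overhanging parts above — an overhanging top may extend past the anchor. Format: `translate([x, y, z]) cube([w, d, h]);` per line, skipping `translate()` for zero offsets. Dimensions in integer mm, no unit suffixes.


translate([443, 275, 0]) cube([1025, 311, 168]);
translate([443, 586, 168]) cube([1025, 311, 168]);
translate([443, 897, 336]) cube([1025, 311, 168]);
translate([443, 1208, 504]) cube([1025, 311, 168]);


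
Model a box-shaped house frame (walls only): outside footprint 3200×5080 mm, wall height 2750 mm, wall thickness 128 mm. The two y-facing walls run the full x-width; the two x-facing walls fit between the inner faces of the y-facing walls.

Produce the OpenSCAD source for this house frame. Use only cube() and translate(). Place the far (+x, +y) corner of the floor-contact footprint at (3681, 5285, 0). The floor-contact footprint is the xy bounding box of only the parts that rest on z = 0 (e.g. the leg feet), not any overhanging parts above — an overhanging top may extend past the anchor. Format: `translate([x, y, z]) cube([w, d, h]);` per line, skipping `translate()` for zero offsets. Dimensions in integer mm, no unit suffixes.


translate([481, 205, 0]) cube([3200, 128, 2750]);
translate([481, 5157, 0]) cube([3200, 128, 2750]);
translate([481, 333, 0]) cube([128, 4824, 2750]);
translate([3553, 333, 0]) cube([128, 4824, 2750]);


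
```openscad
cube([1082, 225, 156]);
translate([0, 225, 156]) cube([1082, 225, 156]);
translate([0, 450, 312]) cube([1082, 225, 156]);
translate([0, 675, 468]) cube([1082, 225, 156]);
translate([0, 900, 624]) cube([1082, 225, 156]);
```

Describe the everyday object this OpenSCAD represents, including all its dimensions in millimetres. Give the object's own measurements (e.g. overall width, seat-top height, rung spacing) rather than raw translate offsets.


A straight staircase of 5 solid steps. Each step is 1082 mm wide (x), 225 mm deep (y, the going) and 156 mm tall (the rise). The first step rests on the floor; each subsequent step sits one going further in +y and one rise higher in +z, directly behind and above the previous step with no overlap.


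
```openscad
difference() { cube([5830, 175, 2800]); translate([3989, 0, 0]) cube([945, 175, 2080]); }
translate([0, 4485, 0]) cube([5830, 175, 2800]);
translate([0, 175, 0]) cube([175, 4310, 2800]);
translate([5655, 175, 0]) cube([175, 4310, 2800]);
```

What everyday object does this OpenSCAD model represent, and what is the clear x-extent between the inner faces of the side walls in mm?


A single room. The interior width is 5480 mm.

Four walls enclosing a rectangle with a door in the front wall — a room. Outside width 5830 minus two 175 mm walls gives 5480 mm.


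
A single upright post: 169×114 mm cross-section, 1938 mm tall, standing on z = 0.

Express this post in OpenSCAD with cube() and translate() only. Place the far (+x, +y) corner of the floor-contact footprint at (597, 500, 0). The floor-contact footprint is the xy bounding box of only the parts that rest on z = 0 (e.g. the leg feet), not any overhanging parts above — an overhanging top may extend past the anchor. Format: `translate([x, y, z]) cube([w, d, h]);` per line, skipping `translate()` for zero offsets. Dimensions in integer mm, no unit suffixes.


translate([428, 386, 0]) cube([169, 114, 1938]);


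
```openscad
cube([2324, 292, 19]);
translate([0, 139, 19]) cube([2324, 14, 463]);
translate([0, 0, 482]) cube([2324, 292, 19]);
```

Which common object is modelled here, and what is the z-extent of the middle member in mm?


An I-beam. The web height is 463 mm.

Two wide flanges with a thin centred web — an I-beam. Overall 501 mm minus two 19 mm flanges gives a web of 501 − 2·19 = 463 mm.


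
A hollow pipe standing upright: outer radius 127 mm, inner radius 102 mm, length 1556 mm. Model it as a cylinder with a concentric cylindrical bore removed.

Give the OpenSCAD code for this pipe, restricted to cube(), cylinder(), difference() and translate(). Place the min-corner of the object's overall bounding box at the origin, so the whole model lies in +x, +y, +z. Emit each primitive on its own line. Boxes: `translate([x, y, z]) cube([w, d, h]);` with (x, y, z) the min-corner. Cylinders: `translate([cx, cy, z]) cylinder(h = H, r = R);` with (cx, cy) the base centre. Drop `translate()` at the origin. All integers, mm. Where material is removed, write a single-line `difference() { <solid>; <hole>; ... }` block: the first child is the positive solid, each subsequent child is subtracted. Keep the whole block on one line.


difference() { translate([127, 127, 0]) cylinder(h = 1556, r = 127); translate([127, 127, 0]) cylinder(h = 1556, r = 102); }


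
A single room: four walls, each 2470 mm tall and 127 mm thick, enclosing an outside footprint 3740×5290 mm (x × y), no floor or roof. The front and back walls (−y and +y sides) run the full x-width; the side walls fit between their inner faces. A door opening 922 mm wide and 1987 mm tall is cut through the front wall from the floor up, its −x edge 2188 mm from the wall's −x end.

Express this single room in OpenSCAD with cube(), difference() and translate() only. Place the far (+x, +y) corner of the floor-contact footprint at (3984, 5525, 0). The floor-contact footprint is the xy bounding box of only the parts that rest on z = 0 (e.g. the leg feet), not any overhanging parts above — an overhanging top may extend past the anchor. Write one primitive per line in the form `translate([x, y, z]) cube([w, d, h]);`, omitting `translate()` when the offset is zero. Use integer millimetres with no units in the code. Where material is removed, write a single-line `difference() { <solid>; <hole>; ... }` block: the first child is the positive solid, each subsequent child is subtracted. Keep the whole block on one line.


difference() { translate([244, 235, 0]) cube([3740, 127, 2470]); translate([2432, 235, 0]) cube([922, 127, 1987]); }
translate([244, 5398, 0]) cube([3740, 127, 2470]);
translate([244, 362, 0]) cube([127, 5036, 2470]);
translate([3857, 362, 0]) cube([127, 5036, 2470]);


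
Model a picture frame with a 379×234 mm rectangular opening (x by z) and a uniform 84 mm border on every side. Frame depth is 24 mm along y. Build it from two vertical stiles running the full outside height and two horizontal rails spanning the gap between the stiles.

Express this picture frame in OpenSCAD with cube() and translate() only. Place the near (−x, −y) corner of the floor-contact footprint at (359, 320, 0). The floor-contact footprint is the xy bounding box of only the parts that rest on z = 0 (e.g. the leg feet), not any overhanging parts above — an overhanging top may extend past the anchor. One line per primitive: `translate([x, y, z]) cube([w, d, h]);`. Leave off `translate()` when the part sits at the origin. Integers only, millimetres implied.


translate([359, 320, 0]) cube([84, 24, 402]);
translate([822, 320, 0]) cube([84, 24, 402]);
translate([443, 320, 0]) cube([379, 24, 84]);
translate([443, 320, 318]) cube([379, 24, 84]);


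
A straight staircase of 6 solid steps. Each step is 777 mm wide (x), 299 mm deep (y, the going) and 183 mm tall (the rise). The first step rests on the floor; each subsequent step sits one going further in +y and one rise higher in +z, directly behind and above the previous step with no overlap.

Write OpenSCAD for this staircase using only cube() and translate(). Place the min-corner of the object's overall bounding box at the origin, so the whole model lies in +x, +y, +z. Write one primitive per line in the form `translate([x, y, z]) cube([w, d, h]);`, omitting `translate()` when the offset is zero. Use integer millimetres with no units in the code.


cube([777, 299, 183]);
translate([0, 299, 183]) cube([777, 299, 183]);
translate([0, 598, 366]) cube([777, 299, 183]);
translate([0, 897, 549]) cube([777, 299, 183]);
translate([0, 1196, 732]) cube([777, 299, 183]);
translate([0, 1495, 915]) cube([777, 299, 183]);


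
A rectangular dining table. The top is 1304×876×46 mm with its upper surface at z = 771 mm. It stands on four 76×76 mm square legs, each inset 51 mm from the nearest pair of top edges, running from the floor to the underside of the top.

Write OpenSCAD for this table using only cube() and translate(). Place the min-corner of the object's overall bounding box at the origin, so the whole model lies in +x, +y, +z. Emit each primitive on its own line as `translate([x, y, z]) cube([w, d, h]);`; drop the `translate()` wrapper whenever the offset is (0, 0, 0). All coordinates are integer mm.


translate([0, 0, 725]) cube([1304, 876, 46]);
translate([51, 51, 0]) cube([76, 76, 725]);
translate([1177, 51, 0]) cube([76, 76, 725]);
translate([51, 749, 0]) cube([76, 76, 725]);
translate([1177, 749, 0]) cube([76, 76, 725]);


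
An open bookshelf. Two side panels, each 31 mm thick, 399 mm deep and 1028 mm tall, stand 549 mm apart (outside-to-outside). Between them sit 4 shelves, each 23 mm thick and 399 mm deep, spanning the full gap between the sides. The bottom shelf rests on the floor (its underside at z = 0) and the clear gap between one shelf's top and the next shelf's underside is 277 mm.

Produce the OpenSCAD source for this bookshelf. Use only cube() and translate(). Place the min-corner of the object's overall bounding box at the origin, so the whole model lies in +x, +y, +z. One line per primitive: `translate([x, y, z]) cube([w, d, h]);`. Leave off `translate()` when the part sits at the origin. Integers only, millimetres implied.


cube([31, 399, 1028]);
translate([518, 0, 0]) cube([31, 399, 1028]);
translate([31, 0, 0]) cube([487, 399, 23]);
translate([31, 0, 300]) cube([487, 399, 23]);
translate([31, 0, 600]) cube([487, 399, 23]);
translate([31, 0, 900]) cube([487, 399, 23]);


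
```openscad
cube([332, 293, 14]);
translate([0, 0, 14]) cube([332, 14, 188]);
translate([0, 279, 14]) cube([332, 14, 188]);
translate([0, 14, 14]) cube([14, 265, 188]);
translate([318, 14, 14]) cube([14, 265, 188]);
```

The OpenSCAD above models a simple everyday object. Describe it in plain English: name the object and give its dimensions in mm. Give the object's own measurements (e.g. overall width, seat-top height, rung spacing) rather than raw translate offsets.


An open-topped rectangular box: outside dimensions 332×293×202 mm, with a uniform wall and base thickness of 14 mm. The base is a full 332×293 slab on the floor; four walls sit on top of the base. The front and back walls (the −y and +y sides) span the full width; the two side walls fit between them.


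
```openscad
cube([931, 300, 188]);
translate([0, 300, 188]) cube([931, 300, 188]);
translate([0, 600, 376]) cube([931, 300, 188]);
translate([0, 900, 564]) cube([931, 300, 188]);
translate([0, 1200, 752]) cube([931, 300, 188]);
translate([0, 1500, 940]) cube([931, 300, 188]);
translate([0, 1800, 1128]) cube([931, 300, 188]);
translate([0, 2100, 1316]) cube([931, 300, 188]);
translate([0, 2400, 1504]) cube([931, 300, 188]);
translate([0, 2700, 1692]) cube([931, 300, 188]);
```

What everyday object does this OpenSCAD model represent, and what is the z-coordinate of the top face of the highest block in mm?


A staircase. The total rise is 1880 mm.

10 identical blocks, each offset up and back from the previous — a staircase. Each step is 188 mm tall and there are 10 of them, so the total rise is 10 × 188 = 1880 mm.


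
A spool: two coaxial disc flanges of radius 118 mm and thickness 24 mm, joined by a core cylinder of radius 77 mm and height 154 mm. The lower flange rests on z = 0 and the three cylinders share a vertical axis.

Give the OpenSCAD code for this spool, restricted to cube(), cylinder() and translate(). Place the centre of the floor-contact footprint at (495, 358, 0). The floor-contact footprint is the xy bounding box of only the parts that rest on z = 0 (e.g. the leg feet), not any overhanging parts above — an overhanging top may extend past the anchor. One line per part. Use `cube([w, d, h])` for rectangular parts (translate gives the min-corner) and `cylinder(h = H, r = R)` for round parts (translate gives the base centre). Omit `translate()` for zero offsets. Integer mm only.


translate([495, 358, 0]) cylinder(h = 24, r = 118);
translate([495, 358, 24]) cylinder(h = 154, r = 77);
translate([495, 358, 178]) cylinder(h = 24, r = 118);


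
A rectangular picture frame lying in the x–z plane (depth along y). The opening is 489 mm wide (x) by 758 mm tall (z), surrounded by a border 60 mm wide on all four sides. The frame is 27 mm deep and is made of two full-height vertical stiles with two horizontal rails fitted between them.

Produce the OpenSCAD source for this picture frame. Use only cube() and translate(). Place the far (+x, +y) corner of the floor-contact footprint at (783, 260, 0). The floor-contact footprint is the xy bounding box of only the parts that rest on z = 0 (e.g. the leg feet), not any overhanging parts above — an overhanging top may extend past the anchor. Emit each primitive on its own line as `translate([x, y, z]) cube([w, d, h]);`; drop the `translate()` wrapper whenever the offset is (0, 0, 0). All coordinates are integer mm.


translate([174, 233, 0]) cube([60, 27, 878]);
translate([723, 233, 0]) cube([60, 27, 878]);
translate([234, 233, 0]) cube([489, 27, 60]);
translate([234, 233, 818]) cube([489, 27, 60]);


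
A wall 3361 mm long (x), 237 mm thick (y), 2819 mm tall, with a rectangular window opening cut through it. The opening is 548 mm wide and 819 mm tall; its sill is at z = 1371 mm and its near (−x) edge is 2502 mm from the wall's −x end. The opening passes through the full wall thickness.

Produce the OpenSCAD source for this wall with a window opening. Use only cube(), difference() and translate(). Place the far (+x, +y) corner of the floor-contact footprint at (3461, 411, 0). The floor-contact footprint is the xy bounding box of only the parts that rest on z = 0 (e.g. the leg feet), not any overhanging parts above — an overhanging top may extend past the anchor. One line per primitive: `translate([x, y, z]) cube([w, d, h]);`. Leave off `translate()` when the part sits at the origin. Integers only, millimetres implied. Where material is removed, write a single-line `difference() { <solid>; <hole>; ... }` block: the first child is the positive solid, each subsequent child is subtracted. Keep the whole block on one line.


difference() { translate([100, 174, 0]) cube([3361, 237, 2819]); translate([2602, 174, 1371]) cube([548, 237, 819]); }


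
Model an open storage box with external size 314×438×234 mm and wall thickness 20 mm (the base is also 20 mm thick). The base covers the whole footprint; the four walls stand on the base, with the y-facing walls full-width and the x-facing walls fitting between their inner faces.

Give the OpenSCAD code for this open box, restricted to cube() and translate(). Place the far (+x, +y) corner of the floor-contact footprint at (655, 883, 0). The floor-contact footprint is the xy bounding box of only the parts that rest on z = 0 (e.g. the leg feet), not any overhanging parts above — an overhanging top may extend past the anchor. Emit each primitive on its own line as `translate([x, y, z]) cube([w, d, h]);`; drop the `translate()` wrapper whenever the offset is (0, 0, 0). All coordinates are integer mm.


translate([341, 445, 0]) cube([314, 438, 20]);
translate([341, 445, 20]) cube([314, 20, 214]);
translate([341, 863, 20]) cube([314, 20, 214]);
translate([341, 465, 20]) cube([20, 398, 214]);
translate([635, 465, 20]) cube([20, 398, 214]);


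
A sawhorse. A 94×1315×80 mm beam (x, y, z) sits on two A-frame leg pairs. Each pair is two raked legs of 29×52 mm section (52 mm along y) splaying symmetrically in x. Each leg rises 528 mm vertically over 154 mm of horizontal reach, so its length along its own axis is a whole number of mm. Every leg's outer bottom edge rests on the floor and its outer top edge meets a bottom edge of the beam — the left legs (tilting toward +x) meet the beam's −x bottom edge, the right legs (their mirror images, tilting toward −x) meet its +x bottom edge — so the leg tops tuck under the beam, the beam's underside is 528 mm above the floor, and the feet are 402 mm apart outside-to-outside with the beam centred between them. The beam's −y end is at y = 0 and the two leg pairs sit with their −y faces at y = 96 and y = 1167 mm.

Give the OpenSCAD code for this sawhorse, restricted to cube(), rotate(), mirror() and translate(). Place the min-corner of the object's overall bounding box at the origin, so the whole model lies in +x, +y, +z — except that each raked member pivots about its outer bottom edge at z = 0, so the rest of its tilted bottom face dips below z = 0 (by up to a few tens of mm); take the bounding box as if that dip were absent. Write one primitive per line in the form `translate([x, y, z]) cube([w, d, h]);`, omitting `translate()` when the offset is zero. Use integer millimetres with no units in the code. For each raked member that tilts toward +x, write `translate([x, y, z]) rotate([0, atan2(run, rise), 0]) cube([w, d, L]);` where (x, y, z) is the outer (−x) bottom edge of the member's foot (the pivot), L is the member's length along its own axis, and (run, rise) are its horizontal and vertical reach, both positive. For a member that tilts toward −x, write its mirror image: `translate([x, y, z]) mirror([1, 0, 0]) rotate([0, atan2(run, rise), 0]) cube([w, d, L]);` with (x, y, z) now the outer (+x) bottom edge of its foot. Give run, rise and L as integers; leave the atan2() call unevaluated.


translate([154, 0, 528]) cube([94, 1315, 80]);
translate([0, 96, 0]) rotate([0, atan2(154, 528), 0]) cube([29, 52, 550]);
translate([402, 96, 0]) mirror([1, 0, 0]) rotate([0, atan2(154, 528), 0]) cube([29, 52, 550]);
translate([0, 1167, 0]) rotate([0, atan2(154, 528), 0]) cube([29, 52, 550]);
translate([402, 1167, 0]) mirror([1, 0, 0]) rotate([0, atan2(154, 528), 0]) cube([29, 52, 550]);


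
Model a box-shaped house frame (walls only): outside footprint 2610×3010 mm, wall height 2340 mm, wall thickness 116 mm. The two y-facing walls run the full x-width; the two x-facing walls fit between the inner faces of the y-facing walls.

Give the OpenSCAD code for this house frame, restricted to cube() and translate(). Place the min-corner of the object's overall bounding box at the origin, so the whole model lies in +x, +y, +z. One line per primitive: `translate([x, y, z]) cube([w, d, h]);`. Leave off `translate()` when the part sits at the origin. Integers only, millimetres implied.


cube([2610, 116, 2340]);
translate([0, 2894, 0]) cube([2610, 116, 2340]);
translate([0, 116, 0]) cube([116, 2778, 2340]);
translate([2494, 116, 0]) cube([116, 2778, 2340]);


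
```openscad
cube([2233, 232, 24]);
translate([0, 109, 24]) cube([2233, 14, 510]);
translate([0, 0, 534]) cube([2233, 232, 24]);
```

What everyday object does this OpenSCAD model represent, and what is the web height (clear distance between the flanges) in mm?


An I-beam. The web height is 510 mm.

Two wide flanges with a thin centred web — an I-beam. Overall 558 mm minus two 24 mm flanges gives a web of 558 − 2·24 = 510 mm.


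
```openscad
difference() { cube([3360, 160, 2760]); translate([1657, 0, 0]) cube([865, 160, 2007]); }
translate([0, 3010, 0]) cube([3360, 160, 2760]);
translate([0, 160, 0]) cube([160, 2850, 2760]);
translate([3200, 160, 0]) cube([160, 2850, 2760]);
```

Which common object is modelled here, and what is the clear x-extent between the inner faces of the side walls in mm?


A single room. The interior width is 3040 mm.

Four walls enclosing a rectangle with a door in the front wall — a room. Outside width 3360 minus two 160 mm walls gives 3040 mm.


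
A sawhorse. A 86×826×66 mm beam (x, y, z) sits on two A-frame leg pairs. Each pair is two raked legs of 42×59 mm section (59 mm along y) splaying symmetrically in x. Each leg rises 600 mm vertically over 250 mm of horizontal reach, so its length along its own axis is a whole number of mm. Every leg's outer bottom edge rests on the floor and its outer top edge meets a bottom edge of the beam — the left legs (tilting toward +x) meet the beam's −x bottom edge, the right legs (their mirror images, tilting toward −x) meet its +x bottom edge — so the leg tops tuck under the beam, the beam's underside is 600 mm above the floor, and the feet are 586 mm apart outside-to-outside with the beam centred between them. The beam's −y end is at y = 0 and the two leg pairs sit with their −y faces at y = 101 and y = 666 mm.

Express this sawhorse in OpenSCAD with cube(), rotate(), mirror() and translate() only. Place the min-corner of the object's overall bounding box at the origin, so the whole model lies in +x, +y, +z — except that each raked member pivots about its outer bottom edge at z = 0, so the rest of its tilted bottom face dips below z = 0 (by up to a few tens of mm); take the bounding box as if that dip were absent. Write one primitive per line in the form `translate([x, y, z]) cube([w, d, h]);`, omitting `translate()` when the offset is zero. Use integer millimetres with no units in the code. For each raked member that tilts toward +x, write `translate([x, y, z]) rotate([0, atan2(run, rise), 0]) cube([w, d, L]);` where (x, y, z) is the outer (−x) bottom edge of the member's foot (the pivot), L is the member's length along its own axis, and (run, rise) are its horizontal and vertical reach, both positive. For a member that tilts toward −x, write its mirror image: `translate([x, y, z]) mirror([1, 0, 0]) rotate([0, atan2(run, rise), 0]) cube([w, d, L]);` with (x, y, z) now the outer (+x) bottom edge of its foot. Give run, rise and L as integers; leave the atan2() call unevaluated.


translate([250, 0, 600]) cube([86, 826, 66]);
translate([0, 101, 0]) rotate([0, atan2(250, 600), 0]) cube([42, 59, 650]);
translate([586, 101, 0]) mirror([1, 0, 0]) rotate([0, atan2(250, 600), 0]) cube([42, 59, 650]);
translate([0, 666, 0]) rotate([0, atan2(250, 600), 0]) cube([42, 59, 650]);
translate([586, 666, 0]) mirror([1, 0, 0]) rotate([0, atan2(250, 600), 0]) cube([42, 59, 650]);


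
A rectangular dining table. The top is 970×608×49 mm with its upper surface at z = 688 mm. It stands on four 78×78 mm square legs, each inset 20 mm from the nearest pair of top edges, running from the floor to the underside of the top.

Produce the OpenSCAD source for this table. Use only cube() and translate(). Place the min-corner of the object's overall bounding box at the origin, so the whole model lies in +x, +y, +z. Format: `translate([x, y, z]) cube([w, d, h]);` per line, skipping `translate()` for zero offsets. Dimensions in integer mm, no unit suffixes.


translate([0, 0, 639]) cube([970, 608, 49]);
translate([20, 20, 0]) cube([78, 78, 639]);
translate([872, 20, 0]) cube([78, 78, 639]);
translate([20, 510, 0]) cube([78, 78, 639]);
translate([872, 510, 0]) cube([78, 78, 639]);
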